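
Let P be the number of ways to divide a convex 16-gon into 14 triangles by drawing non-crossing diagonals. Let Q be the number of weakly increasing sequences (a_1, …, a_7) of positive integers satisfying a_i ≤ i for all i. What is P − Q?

The number of triangulations of a 16-gon is the Catalan number C_14 (index = sides − 2). So P = C_14 = 2674440.
Weakly increasing sequences with a_i ≤ i biject with Dyck paths of semilength 7, so there are C_7. So Q = C_7 = 429.
P − Q = 2674440 − 429 = 2674011.

2674011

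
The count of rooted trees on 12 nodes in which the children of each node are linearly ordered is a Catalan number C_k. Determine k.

Rooted ordered (plane) trees on m nodes have m−1 edges and are counted by C_{m−1}; m = 12 gives C_11.

11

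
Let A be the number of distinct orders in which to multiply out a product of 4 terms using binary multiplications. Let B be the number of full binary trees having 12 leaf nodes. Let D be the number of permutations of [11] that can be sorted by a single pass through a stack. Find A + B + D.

Ways to associate a product of 4 factors correspond to binary trees on 4 leaves, so the count is C_3. So A = C_3 = 5.
Full binary trees with 12 leaves have 12−1 = 11 internal nodes, so there are C_11 of them. So B = C_11 = 58786.
By Knuth's characterisation, the stack-sortable permutations of length 11 are the 231-avoiders, numbering C_11. So D = C_11 = 58786.
A + B + D = 5 + 58786 + 58786 = 117577.

117577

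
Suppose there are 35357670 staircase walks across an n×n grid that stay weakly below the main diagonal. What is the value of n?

16

Such diagonal-avoiding paths in an n×n grid are counted by C_n. The Catalan number equal to 35357670 is C_16.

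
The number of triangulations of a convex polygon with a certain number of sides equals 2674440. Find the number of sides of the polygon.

Triangulations of a convex m-gon are counted by C_{m−2}. The Catalan number equal to 2674440 is C_14.
So m − 2 = 14, giving m = 16 sides.

16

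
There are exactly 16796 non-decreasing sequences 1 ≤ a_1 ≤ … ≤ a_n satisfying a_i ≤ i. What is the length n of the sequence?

10

Such sub-staircase sequences of length n are counted by C_n; 16796 = C_10.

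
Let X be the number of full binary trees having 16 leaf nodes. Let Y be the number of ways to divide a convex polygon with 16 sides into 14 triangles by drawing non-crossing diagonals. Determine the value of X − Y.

7020405

Full binary trees with 16 leaves have 16−1 = 15 internal nodes, so there are C_15 of them. So X = C_15 = 9694845.
Triangulations of a convex m-gon are counted by C_{m−2}; with m = 16 this is C_14. So Y = C_14 = 2674440.
X − Y = 9694845 − 2674440 = 7020405.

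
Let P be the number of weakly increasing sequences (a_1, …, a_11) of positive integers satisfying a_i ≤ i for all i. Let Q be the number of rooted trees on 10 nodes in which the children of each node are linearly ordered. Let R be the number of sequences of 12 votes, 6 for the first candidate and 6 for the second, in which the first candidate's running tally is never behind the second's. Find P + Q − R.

Such sub-staircase sequences of length n are counted by C_n; here n = 11. So P = C_11 = 58786.
A rooted plane tree on 10 nodes has 9 edges, and such trees are counted by C_9. So Q = C_9 = 4862.
Ballot sequences with n votes each where one side never trails are Dyck words, counted by C_n; here n = 6. So R = C_6 = 132.
P + Q − R = 58786 + 4862 − 132 = 63516.

63516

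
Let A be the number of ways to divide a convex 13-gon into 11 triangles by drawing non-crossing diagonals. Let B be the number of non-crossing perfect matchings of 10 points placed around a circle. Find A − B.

A convex 13-gon is triangulated into 11 triangles, and the number of such triangulations is the Catalan number C_{13−2} = C_11. So A = C_11 = 58786.
Non-crossing perfect matchings of 2n points on a circle are counted by C_n; with 10 points, n = 5. So B = C_5 = 42.
A − B = 58786 − 42 = 58744.

58744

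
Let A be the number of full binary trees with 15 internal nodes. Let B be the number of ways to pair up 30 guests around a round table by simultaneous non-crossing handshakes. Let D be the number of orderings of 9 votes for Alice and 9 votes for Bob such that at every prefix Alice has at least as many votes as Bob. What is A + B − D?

The number of full binary trees on 15 internal nodes is the Catalan number C_15. So A = C_15 = 9694845.
With 30 = 2·15 people, non-crossing handshake pairings are non-crossing perfect matchings on a circle, counted by C_15. So B = C_15 = 9694845.
Reading a vote for the leader as '(' and for the other as ')' turns such a sequence into a balanced string of 9 pairs, so the count is C_9. So D = C_9 = 4862.
A + B − D = 9694845 + 9694845 − 4862 = 19384828.

19384828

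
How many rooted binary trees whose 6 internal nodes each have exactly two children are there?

Full binary trees with n internal nodes are counted by C_n; here n = 6.
C_6 = C(12,6)/7 = 924/7 = 132.

132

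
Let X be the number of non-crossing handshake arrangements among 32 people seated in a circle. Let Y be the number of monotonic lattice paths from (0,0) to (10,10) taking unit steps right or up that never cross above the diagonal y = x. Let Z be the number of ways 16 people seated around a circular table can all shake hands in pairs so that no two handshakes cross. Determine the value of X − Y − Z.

Non-crossing handshake pairings of 2n people are counted by C_n; 32 people gives n = 16. So X = C_16 = 35357670.
Monotone paths in an n×n grid that stay weakly below the diagonal are counted by C_n; here n = 10. So Y = C_10 = 16796.
Non-crossing handshake pairings of 2n people are counted by C_n; 16 people gives n = 8. So Z = C_8 = 1430.
X − Y − Z = 35357670 − 16796 − 1430 = 35339444.

35339444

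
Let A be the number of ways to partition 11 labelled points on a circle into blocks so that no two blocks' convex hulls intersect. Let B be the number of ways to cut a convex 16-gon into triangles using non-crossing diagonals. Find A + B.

The non-crossing partitions of [11] form a lattice of size C_11. So A = C_11 = 58786.
A convex 16-gon is triangulated into 14 triangles, and the number of such triangulations is the Catalan number C_{16−2} = C_14. So B = C_14 = 2674440.
A + B = 58786 + 2674440 = 2733226.

2733226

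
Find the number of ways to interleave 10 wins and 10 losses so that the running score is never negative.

16796

Ballot sequences with n votes each where one side never trails are Dyck words, counted by C_n; here n = 10.
C_10 = C(20,10)/11 = 184756/11 = 16796.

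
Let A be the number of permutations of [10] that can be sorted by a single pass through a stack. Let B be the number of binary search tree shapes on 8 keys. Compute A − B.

By Knuth's characterisation, the stack-sortable permutations of length 10 are the 231-avoiders, numbering C_10. So A = C_10 = 16796.
Binary trees (left/right distinguished) on n nodes are counted by C_n; here n = 8. So B = C_8 = 1430.
A − B = 16796 − 1430 = 15366.

15366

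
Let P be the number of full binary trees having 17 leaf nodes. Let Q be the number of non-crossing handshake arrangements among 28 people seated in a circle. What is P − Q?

32683230

A full binary tree with L leaves has L−1 internal nodes and is counted by C_{L−1}; L = 17 gives C_16. So P = C_16 = 35357670.
With 28 = 2·14 people, non-crossing handshake pairings are non-crossing perfect matchings on a circle, counted by C_14. So Q = C_14 = 2674440.
P − Q = 35357670 − 2674440 = 32683230.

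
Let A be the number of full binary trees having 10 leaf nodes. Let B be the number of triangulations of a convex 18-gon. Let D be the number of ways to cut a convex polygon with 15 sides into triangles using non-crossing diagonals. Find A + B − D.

A full binary tree with L leaves has L−1 internal nodes and is counted by C_{L−1}; L = 10 gives C_9. So A = C_9 = 4862.
A convex 18-gon is triangulated into 16 triangles, and the number of such triangulations is the Catalan number C_{18−2} = C_16. So B = C_16 = 35357670.
The number of triangulations of a 15-gon is the Catalan number C_13 (index = sides − 2). So D = C_13 = 742900.
A + B − D = 4862 + 35357670 − 742900 = 34619632.

34619632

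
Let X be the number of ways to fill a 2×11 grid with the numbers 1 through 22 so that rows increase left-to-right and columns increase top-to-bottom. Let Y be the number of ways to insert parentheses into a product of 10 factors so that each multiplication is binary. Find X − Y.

53924

By the hook-length formula (or a Dyck-path bijection), SYT of shape 2×11 number C_11. So X = C_11 = 58786.
Bracketing 10 factors into binary products is counted by C_{10−1} = C_9. So Y = C_9 = 4862.
X − Y = 58786 − 4862 = 53924.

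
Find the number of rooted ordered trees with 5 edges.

42

A rooted plane tree with 5 edges has 6 nodes, and the count is C_5.
C_5 = C(10,5)/6 = 252/6 = 42.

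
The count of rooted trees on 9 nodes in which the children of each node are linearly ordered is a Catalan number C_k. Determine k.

8

Rooted ordered (plane) trees on m nodes have m−1 edges and are counted by C_{m−1}; m = 9 gives C_8.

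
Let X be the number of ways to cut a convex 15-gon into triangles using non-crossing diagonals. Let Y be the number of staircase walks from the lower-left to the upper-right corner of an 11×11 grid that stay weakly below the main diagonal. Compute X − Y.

684114

The number of triangulations of a 15-gon is the Catalan number C_13 (index = sides − 2). So X = C_13 = 742900.
Monotone paths in an n×n grid that stay weakly below the diagonal are counted by C_n; here n = 11. So Y = C_11 = 58786.
X − Y = 742900 − 58786 = 684114.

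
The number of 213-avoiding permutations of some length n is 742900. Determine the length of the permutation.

Permutations of [n] avoiding a fixed length-3 pattern are counted by C_n, and C_13 = 742900.

13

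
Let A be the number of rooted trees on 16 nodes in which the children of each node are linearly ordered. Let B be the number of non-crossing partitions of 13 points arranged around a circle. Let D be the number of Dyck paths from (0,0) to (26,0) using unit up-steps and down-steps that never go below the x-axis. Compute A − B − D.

A rooted plane tree on 16 nodes has 15 edges, and such trees are counted by C_15. So A = C_15 = 9694845.
Non-crossing partitions of an n-element set are counted by C_n; here n = 13. So B = C_13 = 742900.
A Dyck path with 13 up-steps and 13 down-steps has semilength 13, so there are C_13 of them. So D = C_13 = 742900.
A − B − D = 9694845 − 742900 − 742900 = 8209045.

8209045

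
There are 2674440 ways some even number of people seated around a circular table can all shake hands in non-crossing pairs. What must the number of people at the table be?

28

Non-crossing handshake pairings of 2n people are counted by C_n. The Catalan number equal to 2674440 is C_14.
So n = 14, and there are 2n = 28 people.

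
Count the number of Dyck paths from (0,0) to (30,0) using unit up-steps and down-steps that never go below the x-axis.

9694845

Paths of 15 up- and 15 down-steps that never dip below the axis are Dyck paths; their count is C_15.
C_15 = C(30,15)/16 = 155117520/16 = 9694845.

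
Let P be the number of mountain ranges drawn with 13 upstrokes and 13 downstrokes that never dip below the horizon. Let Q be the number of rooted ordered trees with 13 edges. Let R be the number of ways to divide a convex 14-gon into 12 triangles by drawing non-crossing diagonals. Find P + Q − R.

1277788

Dyck paths of semilength n (length 2n) are counted by C_n; here n = 13. So P = C_13 = 742900.
A rooted plane tree with 13 edges has 14 nodes, and the count is C_13. So Q = C_13 = 742900.
Triangulations of a convex m-gon are counted by C_{m−2}; with m = 14 this is C_12. So R = C_12 = 208012.
P + Q − R = 742900 + 742900 − 208012 = 1277788.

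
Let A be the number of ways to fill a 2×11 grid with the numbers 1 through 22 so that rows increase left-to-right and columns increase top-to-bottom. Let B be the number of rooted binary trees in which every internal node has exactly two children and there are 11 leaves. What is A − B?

By the hook-length formula (or a Dyck-path bijection), SYT of shape 2×11 number C_11. So A = C_11 = 58786.
Full binary trees with 11 leaves have 11−1 = 10 internal nodes, so there are C_10 of them. So B = C_10 = 16796.
A − B = 58786 − 16796 = 41990.

41990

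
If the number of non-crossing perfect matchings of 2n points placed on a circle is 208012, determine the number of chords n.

Non-crossing pairings of 2n points on a circle are counted by C_n. Since C_12 = 208012, the index is 12.

12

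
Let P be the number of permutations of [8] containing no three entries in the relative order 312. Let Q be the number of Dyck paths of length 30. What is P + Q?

9696275

For any fixed pattern of length 3, the pattern-avoiding permutations of [8] number C_8. So P = C_8 = 1430.
A Dyck path with 15 up-steps and 15 down-steps has semilength 15, so there are C_15 of them. So Q = C_15 = 9694845.
P + Q = 1430 + 9694845 = 9696275.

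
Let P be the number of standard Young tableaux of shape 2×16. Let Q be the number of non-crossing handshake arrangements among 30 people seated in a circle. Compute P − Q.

Standard Young tableaux of shape 2×n are counted by C_n; here n = 16. So P = C_16 = 35357670.
Non-crossing handshake pairings of 2n people are counted by C_n; 30 people gives n = 15. So Q = C_15 = 9694845.
P − Q = 35357670 − 9694845 = 25662825.

25662825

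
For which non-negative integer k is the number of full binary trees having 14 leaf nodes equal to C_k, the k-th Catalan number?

13

A full binary tree with L leaves has L−1 internal nodes and is counted by C_{L−1}; L = 14 gives C_13.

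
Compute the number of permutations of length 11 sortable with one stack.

58786

By Knuth's characterisation, the stack-sortable permutations of length 11 are the 231-avoiders, numbering C_11.
C_11 = 58786.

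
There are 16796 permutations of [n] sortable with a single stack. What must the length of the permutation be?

10

Stack-sortable permutations of [n] are counted by C_n; 16796 = C_10.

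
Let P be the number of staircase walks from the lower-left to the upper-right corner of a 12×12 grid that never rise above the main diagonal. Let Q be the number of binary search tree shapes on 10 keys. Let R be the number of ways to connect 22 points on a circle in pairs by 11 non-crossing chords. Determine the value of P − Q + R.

250002

Sub-diagonal monotone paths from (0,0) to (12,12) biject with Dyck paths of semilength 12, giving C_12. So P = C_12 = 208012.
Binary trees (left/right distinguished) on n nodes are counted by C_n; here n = 10. So Q = C_10 = 16796.
Non-crossing perfect matchings of 2n points on a circle are counted by C_n; with 22 points, n = 11. So R = C_11 = 58786.
P − Q + R = 208012 − 16796 + 58786 = 250002.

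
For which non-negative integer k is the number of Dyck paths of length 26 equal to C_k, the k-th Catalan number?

Paths of 13 up- and 13 down-steps that never dip below the axis are Dyck paths; their count is C_13.

13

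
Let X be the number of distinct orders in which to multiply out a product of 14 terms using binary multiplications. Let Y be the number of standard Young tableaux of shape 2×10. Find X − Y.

Bracketing 14 factors into binary products is counted by C_{14−1} = C_13. So X = C_13 = 742900.
Standard Young tableaux of shape 2×n are counted by C_n; here n = 10. So Y = C_10 = 16796.
X − Y = 742900 − 16796 = 726104.

726104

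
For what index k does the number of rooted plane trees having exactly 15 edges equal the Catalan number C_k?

15

A rooted plane tree with 15 edges has 16 nodes, and the count is C_15.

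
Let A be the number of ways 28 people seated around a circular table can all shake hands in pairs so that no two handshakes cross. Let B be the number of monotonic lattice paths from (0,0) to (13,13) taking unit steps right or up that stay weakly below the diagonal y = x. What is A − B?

With 28 = 2·14 people, non-crossing handshake pairings are non-crossing perfect matchings on a circle, counted by C_14. So A = C_14 = 2674440.
Sub-diagonal monotone paths from (0,0) to (13,13) biject with Dyck paths of semilength 13, giving C_13. So B = C_13 = 742900.
A − B = 2674440 − 742900 = 1931540.

1931540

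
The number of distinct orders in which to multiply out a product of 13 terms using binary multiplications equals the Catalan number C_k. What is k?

Ways to associate a product of 13 factors correspond to binary trees on 13 leaves, so the count is C_12.

12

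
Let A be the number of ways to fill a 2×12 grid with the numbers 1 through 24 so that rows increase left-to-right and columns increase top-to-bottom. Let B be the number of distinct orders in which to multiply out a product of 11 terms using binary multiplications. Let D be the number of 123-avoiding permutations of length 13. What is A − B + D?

Standard Young tableaux of shape 2×n are counted by C_n; here n = 12. So A = C_12 = 208012.
Ways to associate a product of 11 factors correspond to binary trees on 11 leaves, so the count is C_10. So B = C_10 = 16796.
For any fixed pattern of length 3, the pattern-avoiding permutations of [13] number C_13. So D = C_13 = 742900.
A − B + D = 208012 − 16796 + 742900 = 934116.

934116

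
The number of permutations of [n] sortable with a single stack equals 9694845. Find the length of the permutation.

Stack-sortable permutations of [n] are counted by C_n, and C_15 = 9694845.

15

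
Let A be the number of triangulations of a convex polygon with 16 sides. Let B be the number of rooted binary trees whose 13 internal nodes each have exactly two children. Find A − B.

A convex 16-gon is triangulated into 14 triangles, and the number of such triangulations is the Catalan number C_{16−2} = C_14. So A = C_14 = 2674440.
Full binary trees with n internal nodes are counted by C_n; here n = 13. So B = C_13 = 742900.
A − B = 2674440 − 742900 = 1931540.

1931540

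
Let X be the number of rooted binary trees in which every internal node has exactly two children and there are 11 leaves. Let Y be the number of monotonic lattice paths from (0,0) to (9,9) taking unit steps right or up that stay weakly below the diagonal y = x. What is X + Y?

21658

Full binary trees with 11 leaves have 11−1 = 10 internal nodes, so there are C_10 of them. So X = C_10 = 16796.
Monotone paths in an n×n grid that stay weakly below the diagonal are counted by C_n; here n = 9. So Y = C_9 = 4862.
X + Y = 16796 + 4862 = 21658.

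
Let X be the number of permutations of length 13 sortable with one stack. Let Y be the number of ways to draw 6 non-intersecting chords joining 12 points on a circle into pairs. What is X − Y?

By Knuth's characterisation, the stack-sortable permutations of length 13 are the 231-avoiders, numbering C_13. So X = C_13 = 742900.
Pairing 12 circle points by 6 non-crossing chords gives C_6 matchings. So Y = C_6 = 132.
X − Y = 742900 − 132 = 742768.

742768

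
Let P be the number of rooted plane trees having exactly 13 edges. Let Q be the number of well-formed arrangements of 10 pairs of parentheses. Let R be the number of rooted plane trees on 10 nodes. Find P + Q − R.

Rooted ordered trees with n edges are counted by C_n; here n = 13. So P = C_13 = 742900.
With 10 pairs the number of balanced bracket strings is the Catalan number C_10. So Q = C_10 = 16796.
Rooted ordered (plane) trees on m nodes have m−1 edges and are counted by C_{m−1}; m = 10 gives C_9. So R = C_9 = 4862.
P + Q − R = 742900 + 16796 − 4862 = 754834.

754834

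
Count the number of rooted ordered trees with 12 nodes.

58786

A rooted plane tree on 12 nodes has 11 edges, and such trees are counted by C_11.
C_11 = C(22,11)/12 = 705432/12 = 58786.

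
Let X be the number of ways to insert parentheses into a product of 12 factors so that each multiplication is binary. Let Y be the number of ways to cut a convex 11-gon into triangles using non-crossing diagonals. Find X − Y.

53924

Parenthesizations of m factors correspond to full binary trees with m leaves, counted by C_{m−1}; m = 12 gives C_11. So X = C_11 = 58786.
Triangulations of a convex m-gon are counted by C_{m−2}; with m = 11 this is C_9. So Y = C_9 = 4862.
X − Y = 58786 − 4862 = 53924.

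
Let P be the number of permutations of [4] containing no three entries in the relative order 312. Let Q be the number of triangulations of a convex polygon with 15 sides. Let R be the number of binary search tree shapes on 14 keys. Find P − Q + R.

For any fixed pattern of length 3, the pattern-avoiding permutations of [4] number C_4. So P = C_4 = 14.
Triangulations of a convex m-gon are counted by C_{m−2}; with m = 15 this is C_13. So Q = C_13 = 742900.
There are C_n binary search tree shapes on n keys; with n = 14 that is C_14. So R = C_14 = 2674440.
P − Q + R = 14 − 742900 + 2674440 = 1931554.

1931554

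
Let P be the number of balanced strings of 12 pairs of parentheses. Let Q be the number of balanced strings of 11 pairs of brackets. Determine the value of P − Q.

A balanced arrangement of 12 bracket pairs is a Dyck word of semilength 12, so the count is C_12. So P = C_12 = 208012.
With 11 pairs the number of balanced bracket strings is the Catalan number C_11. So Q = C_11 = 58786.
P − Q = 208012 − 58786 = 149226.

149226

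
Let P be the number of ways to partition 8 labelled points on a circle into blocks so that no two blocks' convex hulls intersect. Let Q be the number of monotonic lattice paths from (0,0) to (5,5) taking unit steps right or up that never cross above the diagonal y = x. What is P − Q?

Non-crossing partitions of an n-element set are counted by C_n; here n = 8. So P = C_8 = 1430.
Sub-diagonal monotone paths from (0,0) to (5,5) biject with Dyck paths of semilength 5, giving C_5. So Q = C_5 = 42.
P − Q = 1430 − 42 = 1388.

1388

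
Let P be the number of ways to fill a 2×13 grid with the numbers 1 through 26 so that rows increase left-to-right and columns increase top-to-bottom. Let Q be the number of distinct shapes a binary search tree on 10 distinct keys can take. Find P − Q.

726104

By the hook-length formula (or a Dyck-path bijection), SYT of shape 2×13 number C_13. So P = C_13 = 742900.
There are C_n binary search tree shapes on n keys; with n = 10 that is C_10. So Q = C_10 = 16796.
P − Q = 742900 − 16796 = 726104.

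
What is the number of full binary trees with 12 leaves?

A full binary tree with L leaves has L−1 internal nodes and is counted by C_{L−1}; L = 12 gives C_11.
C_11 = C(22,11)/12 = 705432/12 = 58786.

58786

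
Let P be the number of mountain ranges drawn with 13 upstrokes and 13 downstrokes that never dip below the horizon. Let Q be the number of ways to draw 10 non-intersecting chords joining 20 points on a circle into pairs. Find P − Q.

726104

Paths of 13 up- and 13 down-steps that never dip below the axis are Dyck paths; their count is C_13. So P = C_13 = 742900.
Pairing 20 circle points by 10 non-crossing chords gives C_10 matchings. So Q = C_10 = 16796.
P − Q = 742900 − 16796 = 726104.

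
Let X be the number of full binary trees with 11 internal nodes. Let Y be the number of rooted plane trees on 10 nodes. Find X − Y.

The number of full binary trees on 11 internal nodes is the Catalan number C_11. So X = C_11 = 58786.
Rooted ordered (plane) trees on m nodes have m−1 edges and are counted by C_{m−1}; m = 10 gives C_9. So Y = C_9 = 4862.
X − Y = 58786 − 4862 = 53924.

53924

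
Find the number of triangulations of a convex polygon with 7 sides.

42

The number of triangulations of a 7-gon is the Catalan number C_5 (index = sides − 2).
C_5 = C(10,5)/6 = 252/6 = 42.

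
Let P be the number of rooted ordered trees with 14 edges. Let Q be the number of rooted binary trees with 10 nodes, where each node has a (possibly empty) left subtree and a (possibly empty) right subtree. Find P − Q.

A rooted plane tree with 14 edges has 15 nodes, and the count is C_14. So P = C_14 = 2674440.
There are C_n binary search tree shapes on n keys; with n = 10 that is C_10. So Q = C_10 = 16796.
P − Q = 2674440 − 16796 = 2657644.

2657644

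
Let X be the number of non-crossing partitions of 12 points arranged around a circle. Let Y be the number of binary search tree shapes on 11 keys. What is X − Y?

149226

The non-crossing partitions of [12] form a lattice of size C_12. So X = C_12 = 208012.
Rooted binary trees with 11 nodes (each child slot possibly empty) number C_11. So Y = C_11 = 58786.
X − Y = 208012 − 58786 = 149226.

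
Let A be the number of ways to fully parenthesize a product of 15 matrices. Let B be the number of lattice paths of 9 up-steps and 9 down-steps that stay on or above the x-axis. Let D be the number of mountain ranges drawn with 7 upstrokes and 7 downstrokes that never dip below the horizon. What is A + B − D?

Parenthesizations of m factors correspond to full binary trees with m leaves, counted by C_{m−1}; m = 15 gives C_14. So A = C_14 = 2674440.
A Dyck path with 9 up-steps and 9 down-steps has semilength 9, so there are C_9 of them. So B = C_9 = 4862.
A Dyck path with 7 up-steps and 7 down-steps has semilength 7, so there are C_7 of them. So D = C_7 = 429.
A + B − D = 2674440 + 4862 − 429 = 2678873.

2678873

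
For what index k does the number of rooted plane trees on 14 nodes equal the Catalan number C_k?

A rooted plane tree on 14 nodes has 13 edges, and such trees are counted by C_13.

13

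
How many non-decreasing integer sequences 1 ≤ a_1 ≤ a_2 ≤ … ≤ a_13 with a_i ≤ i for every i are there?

Weakly increasing sequences with a_i ≤ i biject with Dyck paths of semilength 13, so there are C_13.
C_13 = C(26,13)/14 = 10400600/14 = 742900.

742900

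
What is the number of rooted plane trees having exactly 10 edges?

16796

Rooted ordered trees with n edges are counted by C_n; here n = 10.
C_10 = C(20,10)/11 = 184756/11 = 16796.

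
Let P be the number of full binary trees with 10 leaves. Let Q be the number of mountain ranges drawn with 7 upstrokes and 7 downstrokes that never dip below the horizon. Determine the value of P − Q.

Full binary trees with 10 leaves have 10−1 = 9 internal nodes, so there are C_9 of them. So P = C_9 = 4862.
A Dyck path with 7 up-steps and 7 down-steps has semilength 7, so there are C_7 of them. So Q = C_7 = 429.
P − Q = 4862 − 429 = 4433.

4433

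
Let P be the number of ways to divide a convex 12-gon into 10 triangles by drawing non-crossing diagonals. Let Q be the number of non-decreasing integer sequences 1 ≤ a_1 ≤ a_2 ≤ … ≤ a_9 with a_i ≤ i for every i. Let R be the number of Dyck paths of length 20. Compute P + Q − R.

4862

A convex 12-gon is triangulated into 10 triangles, and the number of such triangulations is the Catalan number C_{12−2} = C_10. So P = C_10 = 16796.
Weakly increasing sequences with a_i ≤ i biject with Dyck paths of semilength 9, so there are C_9. So Q = C_9 = 4862.
Dyck paths of semilength n (length 2n) are counted by C_n; here n = 10. So R = C_10 = 16796.
P + Q − R = 16796 + 4862 − 16796 = 4862.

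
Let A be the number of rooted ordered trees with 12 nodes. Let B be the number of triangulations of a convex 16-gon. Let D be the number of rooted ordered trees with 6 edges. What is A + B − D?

2733094

A rooted plane tree on 12 nodes has 11 edges, and such trees are counted by C_11. So A = C_11 = 58786.
A convex 16-gon is triangulated into 14 triangles, and the number of such triangulations is the Catalan number C_{16−2} = C_14. So B = C_14 = 2674440.
Rooted ordered trees with n edges are counted by C_n; here n = 6. So D = C_6 = 132.
A + B − D = 58786 + 2674440 − 132 = 2733094.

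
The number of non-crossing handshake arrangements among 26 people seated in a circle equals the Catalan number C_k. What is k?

With 26 = 2·13 people, non-crossing handshake pairings are non-crossing perfect matchings on a circle, counted by C_13.

13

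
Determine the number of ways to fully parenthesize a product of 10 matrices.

4862

Bracketing 10 factors into binary products is counted by C_{10−1} = C_9.
C_9 = C(18,9)/10 = 48620/10 = 4862.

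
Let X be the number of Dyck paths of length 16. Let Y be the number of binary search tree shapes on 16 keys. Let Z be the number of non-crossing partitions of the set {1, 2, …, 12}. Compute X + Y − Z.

35151088

A Dyck path with 8 up-steps and 8 down-steps has semilength 8, so there are C_8 of them. So X = C_8 = 1430.
There are C_n binary search tree shapes on n keys; with n = 16 that is C_16. So Y = C_16 = 35357670.
Non-crossing partitions of an n-element set are counted by C_n; here n = 12. So Z = C_12 = 208012.
X + Y − Z = 1430 + 35357670 − 208012 = 35151088.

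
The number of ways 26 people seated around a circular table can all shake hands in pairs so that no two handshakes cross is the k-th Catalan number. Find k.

13

Non-crossing handshake pairings of 2n people are counted by C_n; 26 people gives n = 13.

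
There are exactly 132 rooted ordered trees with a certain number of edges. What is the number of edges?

Rooted ordered trees with n edges are counted by C_n. Since C_6 = 132, the index is 6.

6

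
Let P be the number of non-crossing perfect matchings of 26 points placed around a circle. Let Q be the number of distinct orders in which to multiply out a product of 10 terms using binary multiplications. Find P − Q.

Non-crossing perfect matchings of 2n points on a circle are counted by C_n; with 26 points, n = 13. So P = C_13 = 742900.
Parenthesizations of m factors correspond to full binary trees with m leaves, counted by C_{m−1}; m = 10 gives C_9. So Q = C_9 = 4862.
P − Q = 742900 − 4862 = 738038.

738038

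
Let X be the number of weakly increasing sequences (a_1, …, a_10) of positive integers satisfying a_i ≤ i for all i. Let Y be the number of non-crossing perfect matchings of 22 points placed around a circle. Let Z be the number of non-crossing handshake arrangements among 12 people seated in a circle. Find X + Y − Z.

75450

Weakly increasing sequences with a_i ≤ i biject with Dyck paths of semilength 10, so there are C_10. So X = C_10 = 16796.
Non-crossing perfect matchings of 2n points on a circle are counted by C_n; with 22 points, n = 11. So Y = C_11 = 58786.
With 12 = 2·6 people, non-crossing handshake pairings are non-crossing perfect matchings on a circle, counted by C_6. So Z = C_6 = 132.
X + Y − Z = 16796 + 58786 − 132 = 75450.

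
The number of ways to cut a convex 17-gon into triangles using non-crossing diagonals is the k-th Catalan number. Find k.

Triangulations of a convex m-gon are counted by C_{m−2}; with m = 17 this is C_15.

15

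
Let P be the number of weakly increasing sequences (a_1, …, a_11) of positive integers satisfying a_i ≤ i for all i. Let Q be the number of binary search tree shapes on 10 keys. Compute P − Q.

Weakly increasing sequences with a_i ≤ i biject with Dyck paths of semilength 11, so there are C_11. So P = C_11 = 58786.
Binary trees (left/right distinguished) on n nodes are counted by C_n; here n = 10. So Q = C_10 = 16796.
P − Q = 58786 − 16796 = 41990.

41990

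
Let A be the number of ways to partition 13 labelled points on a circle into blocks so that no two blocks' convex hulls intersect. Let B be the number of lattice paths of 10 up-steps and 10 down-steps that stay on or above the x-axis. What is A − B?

Non-crossing partitions of an n-element set are counted by C_n; here n = 13. So A = C_13 = 742900.
Dyck paths of semilength n (length 2n) are counted by C_n; here n = 10. So B = C_10 = 16796.
A − B = 742900 − 16796 = 726104.

726104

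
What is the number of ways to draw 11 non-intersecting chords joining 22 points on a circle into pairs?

58786

Non-crossing perfect matchings of 2n points on a circle are counted by C_n; with 22 points, n = 11.
C_11 = C_10 · 2(2·10+1)/(10+2) = 16796 · 42/12 = 58786.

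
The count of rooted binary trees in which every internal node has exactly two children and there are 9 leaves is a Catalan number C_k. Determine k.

8

Full binary trees with 9 leaves have 9−1 = 8 internal nodes, so there are C_8 of them.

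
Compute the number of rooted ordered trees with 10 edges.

A rooted plane tree with 10 edges has 11 nodes, and the count is C_10.
C_10 = 16796.

16796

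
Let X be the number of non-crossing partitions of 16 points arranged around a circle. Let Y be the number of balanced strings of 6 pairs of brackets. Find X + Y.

35357802

The non-crossing partitions of [16] form a lattice of size C_16. So X = C_16 = 35357670.
A balanced arrangement of 6 bracket pairs is a Dyck word of semilength 6, so the count is C_6. So Y = C_6 = 132.
X + Y = 35357670 + 132 = 35357802.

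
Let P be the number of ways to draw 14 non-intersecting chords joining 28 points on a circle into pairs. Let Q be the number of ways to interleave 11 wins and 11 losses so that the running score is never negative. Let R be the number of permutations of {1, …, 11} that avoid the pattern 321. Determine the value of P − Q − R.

2556868

Pairing 28 circle points by 14 non-crossing chords gives C_14 matchings. So P = C_14 = 2674440.
Ballot sequences with n votes each where one side never trails are Dyck words, counted by C_n; here n = 11. So Q = C_11 = 58786.
Permutations of [n] avoiding any single length-3 pattern are counted by C_n; here n = 11. So R = C_11 = 58786.
P − Q − R = 2674440 − 58786 − 58786 = 2556868.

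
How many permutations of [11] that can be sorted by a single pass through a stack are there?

By Knuth's characterisation, the stack-sortable permutations of length 11 are the 231-avoiders, numbering C_11.
C_11 = C(22,11)/12 = 705432/12 = 58786.

58786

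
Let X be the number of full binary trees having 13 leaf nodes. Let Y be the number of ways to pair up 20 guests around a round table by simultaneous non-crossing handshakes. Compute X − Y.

191216

A full binary tree with L leaves has L−1 internal nodes and is counted by C_{L−1}; L = 13 gives C_12. So X = C_12 = 208012.
Non-crossing handshake pairings of 2n people are counted by C_n; 20 people gives n = 10. So Y = C_10 = 16796.
X − Y = 208012 − 16796 = 191216.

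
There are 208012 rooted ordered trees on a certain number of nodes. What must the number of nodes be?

13

Rooted ordered trees on m nodes are counted by C_{m−1}, and C_12 = 208012.
So the index is 12, and the number of nodes is 12 + 1 = 13.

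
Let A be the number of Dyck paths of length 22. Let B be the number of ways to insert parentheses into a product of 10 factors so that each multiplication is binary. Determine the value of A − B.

53924

Paths of 11 up- and 11 down-steps that never dip below the axis are Dyck paths; their count is C_11. So A = C_11 = 58786.
Ways to associate a product of 10 factors correspond to binary trees on 10 leaves, so the count is C_9. So B = C_9 = 4862.
A − B = 58786 − 4862 = 53924.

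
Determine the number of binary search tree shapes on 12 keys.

Rooted binary trees with 12 nodes (each child slot possibly empty) number C_12.
C_12 = C(24,12)/13 = 2704156/13 = 208012.

208012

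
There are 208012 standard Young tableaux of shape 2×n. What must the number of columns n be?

12

Standard Young tableaux of shape 2×n are counted by C_n; 208012 = C_12.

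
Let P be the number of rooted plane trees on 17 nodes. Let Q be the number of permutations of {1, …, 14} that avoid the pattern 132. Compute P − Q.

32683230

Rooted ordered (plane) trees on m nodes have m−1 edges and are counted by C_{m−1}; m = 17 gives C_16. So P = C_16 = 35357670.
Permutations of [n] avoiding any single length-3 pattern are counted by C_n; here n = 14. So Q = C_14 = 2674440.
P − Q = 35357670 − 2674440 = 32683230.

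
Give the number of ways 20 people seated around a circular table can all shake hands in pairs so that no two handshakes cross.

Non-crossing handshake pairings of 2n people are counted by C_n; 20 people gives n = 10.
C_10 = C_9 · 2(2·9+1)/(9+2) = 4862 · 38/11 = 16796.

16796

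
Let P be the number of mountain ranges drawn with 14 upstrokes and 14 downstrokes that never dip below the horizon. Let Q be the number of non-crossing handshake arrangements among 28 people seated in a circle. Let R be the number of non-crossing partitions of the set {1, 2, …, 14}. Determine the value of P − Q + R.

2674440

Paths of 14 up- and 14 down-steps that never dip below the axis are Dyck paths; their count is C_14. So P = C_14 = 2674440.
With 28 = 2·14 people, non-crossing handshake pairings are non-crossing perfect matchings on a circle, counted by C_14. So Q = C_14 = 2674440.
The non-crossing partitions of [14] form a lattice of size C_14. So R = C_14 = 2674440.
P − Q + R = 2674440 − 2674440 + 2674440 = 2674440.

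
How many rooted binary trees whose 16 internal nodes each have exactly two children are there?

35357670

The number of full binary trees on 16 internal nodes is the Catalan number C_16.
C_16 = 35357670.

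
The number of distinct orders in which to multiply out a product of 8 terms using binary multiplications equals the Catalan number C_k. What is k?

7

Ways to associate a product of 8 factors correspond to binary trees on 8 leaves, so the count is C_7.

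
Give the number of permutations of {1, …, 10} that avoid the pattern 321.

16796

For any fixed pattern of length 3, the pattern-avoiding permutations of [10] number C_10.
C_10 = C_9 · 2(2·9+1)/(9+2) = 4862 · 38/11 = 16796.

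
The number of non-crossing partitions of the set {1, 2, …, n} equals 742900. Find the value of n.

Non-crossing partitions of [n] are counted by C_n. Since C_13 = 742900, the index is 13.

13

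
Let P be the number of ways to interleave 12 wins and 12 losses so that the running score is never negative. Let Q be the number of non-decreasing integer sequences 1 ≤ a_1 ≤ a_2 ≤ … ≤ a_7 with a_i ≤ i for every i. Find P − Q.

207583

Reading a vote for the leader as '(' and for the other as ')' turns such a sequence into a balanced string of 12 pairs, so the count is C_12. So P = C_12 = 208012.
Such sub-staircase sequences of length n are counted by C_n; here n = 7. So Q = C_7 = 429.
P − Q = 208012 − 429 = 207583.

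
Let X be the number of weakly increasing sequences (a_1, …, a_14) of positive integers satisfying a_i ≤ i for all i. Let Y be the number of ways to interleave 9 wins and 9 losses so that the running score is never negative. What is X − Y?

Such sub-staircase sequences of length n are counted by C_n; here n = 14. So X = C_14 = 2674440.
Ballot sequences with n votes each where one side never trails are Dyck words, counted by C_n; here n = 9. So Y = C_9 = 4862.
X − Y = 2674440 − 4862 = 2669578.

2669578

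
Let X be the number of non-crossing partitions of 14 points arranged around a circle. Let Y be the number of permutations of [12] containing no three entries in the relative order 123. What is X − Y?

2466428

The non-crossing partitions of [14] form a lattice of size C_14. So X = C_14 = 2674440.
Permutations of [n] avoiding any single length-3 pattern are counted by C_n; here n = 12. So Y = C_12 = 208012.
X − Y = 2674440 − 208012 = 2466428.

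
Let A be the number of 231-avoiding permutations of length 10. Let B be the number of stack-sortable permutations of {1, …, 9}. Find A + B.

21658

For any fixed pattern of length 3, the pattern-avoiding permutations of [10] number C_10. So A = C_10 = 16796.
By Knuth's characterisation, the stack-sortable permutations of length 9 are the 231-avoiders, numbering C_9. So B = C_9 = 4862.
A + B = 16796 + 4862 = 21658.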